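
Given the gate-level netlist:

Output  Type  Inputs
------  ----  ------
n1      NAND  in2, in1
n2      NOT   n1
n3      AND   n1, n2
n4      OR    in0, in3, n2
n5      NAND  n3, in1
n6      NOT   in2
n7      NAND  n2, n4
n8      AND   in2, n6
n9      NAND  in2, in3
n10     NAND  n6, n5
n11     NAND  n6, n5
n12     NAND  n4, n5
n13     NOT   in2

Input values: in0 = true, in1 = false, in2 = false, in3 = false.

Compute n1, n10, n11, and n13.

n1 = true, n10 = false, n11 = false, n13 = true

n1 = in2 NAND in1 = false NAND false = true
n2 = NOT n1 = NOT true = false
n3 = n1 AND n2 = true AND false = false
n5 = n3 NAND in1 = false NAND false = true
n6 = NOT in2 = NOT false = true
n10 = n6 NAND n5 = true NAND true = false
n11 = n6 NAND n5 = true NAND true = false
n13 = NOT in2 = NOT false = true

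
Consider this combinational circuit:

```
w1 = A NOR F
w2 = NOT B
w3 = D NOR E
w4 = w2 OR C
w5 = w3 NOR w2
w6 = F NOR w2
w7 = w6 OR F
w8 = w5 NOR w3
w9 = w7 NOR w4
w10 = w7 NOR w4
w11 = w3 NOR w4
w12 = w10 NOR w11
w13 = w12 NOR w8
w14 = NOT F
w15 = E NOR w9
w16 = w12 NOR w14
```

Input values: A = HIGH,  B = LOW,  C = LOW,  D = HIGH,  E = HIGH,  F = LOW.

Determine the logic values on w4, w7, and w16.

w2 = NOT B = NOT LOW = HIGH
w3 = D NOR E = HIGH NOR HIGH = LOW
w4 = w2 OR C = HIGH OR LOW = HIGH
w6 = F NOR w2 = LOW NOR HIGH = LOW
w7 = w6 OR F = LOW OR LOW = LOW
w10 = w7 NOR w4 = LOW NOR HIGH = LOW
w11 = w3 NOR w4 = LOW NOR HIGH = LOW
w12 = w10 NOR w11 = LOW NOR LOW = HIGH
w14 = NOT F = NOT LOW = HIGH
w16 = w12 NOR w14 = HIGH NOR HIGH = LOW

w4 = HIGH  w7 = LOW  w16 = LOW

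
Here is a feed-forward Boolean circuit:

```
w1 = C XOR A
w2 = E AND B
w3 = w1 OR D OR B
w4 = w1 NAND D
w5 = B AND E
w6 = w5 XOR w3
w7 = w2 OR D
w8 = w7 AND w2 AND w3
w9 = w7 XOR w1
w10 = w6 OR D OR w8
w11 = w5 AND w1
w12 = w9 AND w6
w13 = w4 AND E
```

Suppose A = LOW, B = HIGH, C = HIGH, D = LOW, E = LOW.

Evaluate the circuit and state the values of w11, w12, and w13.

w11 = LOW, w12 = HIGH, w13 = LOW

w1 = C XOR A = HIGH XOR LOW = HIGH
w2 = E AND B = LOW AND HIGH = LOW
w3 = w1 OR D OR B = HIGH OR LOW OR HIGH = HIGH
w4 = w1 NAND D = HIGH NAND LOW = HIGH
w5 = B AND E = HIGH AND LOW = LOW
w6 = w5 XOR w3 = LOW XOR HIGH = HIGH
w7 = w2 OR D = LOW OR LOW = LOW
w9 = w7 XOR w1 = LOW XOR HIGH = HIGH
w11 = w5 AND w1 = LOW AND HIGH = LOW
w12 = w9 AND w6 = HIGH AND HIGH = HIGH
w13 = w4 AND E = HIGH AND LOW = LOW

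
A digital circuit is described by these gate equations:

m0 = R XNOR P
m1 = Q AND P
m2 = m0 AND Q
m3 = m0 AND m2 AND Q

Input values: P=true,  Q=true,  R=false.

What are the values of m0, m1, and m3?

m0 = false  m1 = true  m3 = false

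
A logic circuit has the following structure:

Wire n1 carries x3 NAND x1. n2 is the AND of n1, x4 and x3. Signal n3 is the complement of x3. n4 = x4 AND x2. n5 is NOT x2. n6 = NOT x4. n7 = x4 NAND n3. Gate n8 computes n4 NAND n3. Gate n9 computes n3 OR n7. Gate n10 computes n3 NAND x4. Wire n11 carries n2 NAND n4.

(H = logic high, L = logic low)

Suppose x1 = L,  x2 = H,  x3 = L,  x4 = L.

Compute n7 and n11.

n7 = H, n11 = H

n1 = x3 NAND x1 = L NAND L = H
n2 = n1 AND x4 AND x3 = H AND L AND L = L
n3 = NOT x3 = NOT L = H
n4 = x4 AND x2 = L AND H = L
n7 = x4 NAND n3 = L NAND H = H
n11 = n2 NAND n4 = L NAND L = H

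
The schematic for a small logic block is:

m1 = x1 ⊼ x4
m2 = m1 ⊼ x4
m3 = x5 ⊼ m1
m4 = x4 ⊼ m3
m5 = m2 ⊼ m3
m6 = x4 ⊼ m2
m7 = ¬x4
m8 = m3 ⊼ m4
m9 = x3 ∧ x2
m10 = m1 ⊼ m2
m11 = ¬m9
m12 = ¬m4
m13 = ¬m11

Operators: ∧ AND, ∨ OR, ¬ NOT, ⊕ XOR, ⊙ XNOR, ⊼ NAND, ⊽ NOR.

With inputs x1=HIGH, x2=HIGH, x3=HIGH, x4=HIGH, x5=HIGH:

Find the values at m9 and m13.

m9 = HIGH  m13 = HIGH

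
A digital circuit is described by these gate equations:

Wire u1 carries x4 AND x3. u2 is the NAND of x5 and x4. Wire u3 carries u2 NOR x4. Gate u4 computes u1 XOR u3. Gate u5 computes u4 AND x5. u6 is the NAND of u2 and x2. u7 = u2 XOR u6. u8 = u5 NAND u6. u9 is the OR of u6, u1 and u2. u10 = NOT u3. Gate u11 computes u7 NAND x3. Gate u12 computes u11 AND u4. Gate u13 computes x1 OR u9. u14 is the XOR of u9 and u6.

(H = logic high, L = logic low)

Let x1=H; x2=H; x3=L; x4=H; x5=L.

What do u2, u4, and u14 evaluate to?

u1 = x4 AND x3 = H AND L = L
u2 = x5 NAND x4 = L NAND H = H
u3 = u2 NOR x4 = H NOR H = L
u4 = u1 XOR u3 = L XOR L = L
u6 = u2 NAND x2 = H NAND H = L
u9 = u6 OR u1 OR u2 = L OR L OR H = H
u14 = u9 XOR u6 = H XOR L = H

u2 = H, u4 = L, u14 = H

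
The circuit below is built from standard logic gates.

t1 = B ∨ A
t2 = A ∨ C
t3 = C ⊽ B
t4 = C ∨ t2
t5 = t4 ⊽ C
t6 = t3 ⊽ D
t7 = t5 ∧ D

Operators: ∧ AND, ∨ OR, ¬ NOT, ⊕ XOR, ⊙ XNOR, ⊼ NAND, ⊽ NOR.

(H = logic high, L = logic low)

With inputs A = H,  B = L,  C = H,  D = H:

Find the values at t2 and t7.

t2 = H, t7 = L

t2 = A OR C = H OR H = H
t4 = C OR t2 = H OR H = H
t5 = t4 NOR C = H NOR H = L
t7 = t5 AND D = L AND H = L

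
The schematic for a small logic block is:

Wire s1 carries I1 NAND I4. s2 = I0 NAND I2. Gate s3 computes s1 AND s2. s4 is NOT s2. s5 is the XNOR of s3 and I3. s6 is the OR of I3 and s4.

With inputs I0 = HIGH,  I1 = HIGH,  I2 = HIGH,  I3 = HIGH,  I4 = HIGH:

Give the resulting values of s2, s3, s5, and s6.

s2 = LOW, s3 = LOW, s5 = LOW, s6 = HIGH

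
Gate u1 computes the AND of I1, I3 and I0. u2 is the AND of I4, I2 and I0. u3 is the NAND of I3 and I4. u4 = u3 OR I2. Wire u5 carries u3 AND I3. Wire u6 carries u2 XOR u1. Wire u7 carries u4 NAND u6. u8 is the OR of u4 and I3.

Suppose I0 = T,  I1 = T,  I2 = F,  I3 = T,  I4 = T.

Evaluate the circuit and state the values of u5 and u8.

u3 = I3 NAND I4 = T NAND T = F
u4 = u3 OR I2 = F OR F = F
u5 = u3 AND I3 = F AND T = F
u8 = u4 OR I3 = F OR T = T

u5 = F; u8 = T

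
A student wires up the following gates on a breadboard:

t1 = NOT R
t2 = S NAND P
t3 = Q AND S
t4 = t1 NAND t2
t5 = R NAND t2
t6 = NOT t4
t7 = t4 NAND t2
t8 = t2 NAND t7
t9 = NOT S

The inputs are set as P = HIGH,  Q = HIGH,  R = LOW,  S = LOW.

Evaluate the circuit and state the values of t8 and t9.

t8 = LOW; t9 = HIGH

t1 = NOT R = NOT LOW = HIGH
t2 = S NAND P = LOW NAND HIGH = HIGH
t4 = t1 NAND t2 = HIGH NAND HIGH = LOW
t7 = t4 NAND t2 = LOW NAND HIGH = HIGH
t8 = t2 NAND t7 = HIGH NAND HIGH = LOW
t9 = NOT S = NOT LOW = HIGH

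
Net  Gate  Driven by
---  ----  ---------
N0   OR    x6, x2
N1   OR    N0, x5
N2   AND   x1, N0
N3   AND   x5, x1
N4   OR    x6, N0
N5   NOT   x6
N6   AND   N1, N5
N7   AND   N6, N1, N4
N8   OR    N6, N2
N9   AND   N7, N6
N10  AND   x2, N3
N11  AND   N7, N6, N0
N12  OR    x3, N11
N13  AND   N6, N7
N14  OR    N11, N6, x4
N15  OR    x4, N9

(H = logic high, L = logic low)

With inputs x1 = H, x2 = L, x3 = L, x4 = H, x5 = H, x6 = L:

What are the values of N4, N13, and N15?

N4 = L  N13 = L  N15 = H

N0 = x6 OR x2 = L OR L = L
N1 = N0 OR x5 = L OR H = H
N4 = x6 OR N0 = L OR L = L
N5 = NOT x6 = NOT L = H
N6 = N1 AND N5 = H AND H = H
N7 = N6 AND N1 AND N4 = H AND H AND L = L
N9 = N7 AND N6 = L AND H = L
N13 = N6 AND N7 = H AND L = L
N15 = x4 OR N9 = H OR L = H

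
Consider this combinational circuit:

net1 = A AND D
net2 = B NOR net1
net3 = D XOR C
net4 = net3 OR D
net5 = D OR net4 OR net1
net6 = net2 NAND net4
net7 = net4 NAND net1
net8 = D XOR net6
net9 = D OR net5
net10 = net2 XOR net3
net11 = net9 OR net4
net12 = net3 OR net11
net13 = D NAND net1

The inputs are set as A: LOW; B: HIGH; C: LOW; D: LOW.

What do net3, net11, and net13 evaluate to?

net3 = LOW, net11 = LOW, net13 = HIGH

net1 = A AND D = LOW AND LOW = LOW
net3 = D XOR C = LOW XOR LOW = LOW
net4 = net3 OR D = LOW OR LOW = LOW
net5 = D OR net4 OR net1 = LOW OR LOW OR LOW = LOW
net9 = D OR net5 = LOW OR LOW = LOW
net11 = net9 OR net4 = LOW OR LOW = LOW
net13 = D NAND net1 = LOW NAND LOW = HIGH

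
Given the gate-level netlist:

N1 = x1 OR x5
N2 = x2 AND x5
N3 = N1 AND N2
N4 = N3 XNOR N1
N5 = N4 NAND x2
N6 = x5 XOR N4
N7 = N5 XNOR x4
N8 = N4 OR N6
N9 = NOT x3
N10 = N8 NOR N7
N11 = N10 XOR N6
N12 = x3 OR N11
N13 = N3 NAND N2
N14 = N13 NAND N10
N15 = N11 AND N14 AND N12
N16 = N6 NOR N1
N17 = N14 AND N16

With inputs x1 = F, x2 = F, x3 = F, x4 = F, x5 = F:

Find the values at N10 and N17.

N10 = F, N17 = F

N1 = x1 OR x5 = F OR F = F
N2 = x2 AND x5 = F AND F = F
N3 = N1 AND N2 = F AND F = F
N4 = N3 XNOR N1 = F XNOR F = T
N5 = N4 NAND x2 = T NAND F = T
N6 = x5 XOR N4 = F XOR T = T
N7 = N5 XNOR x4 = T XNOR F = F
N8 = N4 OR N6 = T OR T = T
N10 = N8 NOR N7 = T NOR F = F
N13 = N3 NAND N2 = F NAND F = T
N14 = N13 NAND N10 = T NAND F = T
N16 = N6 NOR N1 = T NOR F = F
N17 = N14 AND N16 = T AND F = F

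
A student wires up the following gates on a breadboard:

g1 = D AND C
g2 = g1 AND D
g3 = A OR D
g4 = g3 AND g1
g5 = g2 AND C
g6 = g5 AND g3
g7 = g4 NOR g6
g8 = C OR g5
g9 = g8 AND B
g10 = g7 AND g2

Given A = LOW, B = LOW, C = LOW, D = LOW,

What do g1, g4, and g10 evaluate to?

g1 = LOW  g4 = LOW  g10 = LOW

g1 = D AND C = LOW AND LOW = LOW
g2 = g1 AND D = LOW AND LOW = LOW
g3 = A OR D = LOW OR LOW = LOW
g4 = g3 AND g1 = LOW AND LOW = LOW
g5 = g2 AND C = LOW AND LOW = LOW
g6 = g5 AND g3 = LOW AND LOW = LOW
g7 = g4 NOR g6 = LOW NOR LOW = HIGH
g10 = g7 AND g2 = HIGH AND LOW = LOW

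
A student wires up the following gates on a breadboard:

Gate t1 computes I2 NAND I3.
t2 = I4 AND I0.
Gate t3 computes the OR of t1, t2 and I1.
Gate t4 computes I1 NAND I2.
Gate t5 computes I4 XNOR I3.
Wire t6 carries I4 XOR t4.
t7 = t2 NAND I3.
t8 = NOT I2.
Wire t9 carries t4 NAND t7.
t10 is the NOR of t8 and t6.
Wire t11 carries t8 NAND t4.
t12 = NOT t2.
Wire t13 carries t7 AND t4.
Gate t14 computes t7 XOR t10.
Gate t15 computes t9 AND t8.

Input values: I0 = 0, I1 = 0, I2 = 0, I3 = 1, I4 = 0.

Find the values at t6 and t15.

t2 = I4 AND I0 = 0 AND 0 = 0
t4 = I1 NAND I2 = 0 NAND 0 = 1
t6 = I4 XOR t4 = 0 XOR 1 = 1
t7 = t2 NAND I3 = 0 NAND 1 = 1
t8 = NOT I2 = NOT 0 = 1
t9 = t4 NAND t7 = 1 NAND 1 = 0
t15 = t9 AND t8 = 0 AND 1 = 0

t6 = 1, t15 = 0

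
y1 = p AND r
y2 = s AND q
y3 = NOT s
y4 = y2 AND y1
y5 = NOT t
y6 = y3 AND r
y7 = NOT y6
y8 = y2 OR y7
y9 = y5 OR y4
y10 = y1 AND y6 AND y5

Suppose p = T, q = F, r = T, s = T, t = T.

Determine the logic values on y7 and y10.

y1 = p AND r = T AND T = T
y3 = NOT s = NOT T = F
y5 = NOT t = NOT T = F
y6 = y3 AND r = F AND T = F
y7 = NOT y6 = NOT F = T
y10 = y1 AND y6 AND y5 = T AND F AND F = F

y7 = T, y10 = F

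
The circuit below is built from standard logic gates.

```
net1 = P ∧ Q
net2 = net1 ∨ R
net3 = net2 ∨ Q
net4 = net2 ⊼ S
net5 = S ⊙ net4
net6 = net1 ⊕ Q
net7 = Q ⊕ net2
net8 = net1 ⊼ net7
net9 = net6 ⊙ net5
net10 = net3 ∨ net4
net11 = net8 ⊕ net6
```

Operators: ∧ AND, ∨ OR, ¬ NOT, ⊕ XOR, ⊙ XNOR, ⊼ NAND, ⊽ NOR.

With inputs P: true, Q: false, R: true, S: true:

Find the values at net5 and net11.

net1 = P AND Q = true AND false = false
net2 = net1 OR R = false OR true = true
net4 = net2 NAND S = true NAND true = false
net5 = S XNOR net4 = true XNOR false = false
net6 = net1 XOR Q = false XOR false = false
net7 = Q XOR net2 = false XOR true = true
net8 = net1 NAND net7 = false NAND true = true
net11 = net8 XOR net6 = true XOR false = true

net5 = false, net11 = true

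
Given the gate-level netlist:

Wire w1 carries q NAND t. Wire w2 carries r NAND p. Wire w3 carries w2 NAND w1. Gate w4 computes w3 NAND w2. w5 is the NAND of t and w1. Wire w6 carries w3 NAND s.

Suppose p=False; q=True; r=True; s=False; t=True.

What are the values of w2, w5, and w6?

w2 = True  w5 = True  w6 = True

w1 = q NAND t = True NAND True = False
w2 = r NAND p = True NAND False = True
w3 = w2 NAND w1 = True NAND False = True
w5 = t NAND w1 = True NAND False = True
w6 = w3 NAND s = True NAND False = True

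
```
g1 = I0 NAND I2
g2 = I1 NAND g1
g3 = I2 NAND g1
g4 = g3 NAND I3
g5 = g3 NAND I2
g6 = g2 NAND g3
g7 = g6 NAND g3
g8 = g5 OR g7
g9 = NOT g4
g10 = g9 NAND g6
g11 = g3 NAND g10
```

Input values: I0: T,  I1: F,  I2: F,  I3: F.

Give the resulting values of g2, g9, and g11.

g2 = T  g9 = F  g11 = F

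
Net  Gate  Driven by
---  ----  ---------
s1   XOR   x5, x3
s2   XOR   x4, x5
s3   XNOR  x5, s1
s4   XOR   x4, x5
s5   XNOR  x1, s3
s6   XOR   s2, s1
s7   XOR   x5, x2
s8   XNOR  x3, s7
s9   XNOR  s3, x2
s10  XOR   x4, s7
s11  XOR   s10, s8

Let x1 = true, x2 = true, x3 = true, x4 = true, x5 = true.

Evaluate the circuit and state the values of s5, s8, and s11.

s1 = x5 XOR x3 = true XOR true = false
s3 = x5 XNOR s1 = true XNOR false = false
s5 = x1 XNOR s3 = true XNOR false = false
s7 = x5 XOR x2 = true XOR true = false
s8 = x3 XNOR s7 = true XNOR false = false
s10 = x4 XOR s7 = true XOR false = true
s11 = s10 XOR s8 = true XOR false = true

s5 = false; s8 = false; s11 = true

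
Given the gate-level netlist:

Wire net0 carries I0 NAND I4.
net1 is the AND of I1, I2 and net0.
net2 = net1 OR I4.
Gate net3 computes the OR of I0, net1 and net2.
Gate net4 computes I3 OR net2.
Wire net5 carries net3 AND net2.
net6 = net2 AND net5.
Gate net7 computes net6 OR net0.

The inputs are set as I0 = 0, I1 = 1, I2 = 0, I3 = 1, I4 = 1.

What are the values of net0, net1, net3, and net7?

net0 = 1, net1 = 0, net3 = 1, net7 = 1

net0 = I0 NAND I4 = 0 NAND 1 = 1
net1 = I1 AND I2 AND net0 = 1 AND 0 AND 1 = 0
net2 = net1 OR I4 = 0 OR 1 = 1
net3 = I0 OR net1 OR net2 = 0 OR 0 OR 1 = 1
net5 = net3 AND net2 = 1 AND 1 = 1
net6 = net2 AND net5 = 1 AND 1 = 1
net7 = net6 OR net0 = 1 OR 1 = 1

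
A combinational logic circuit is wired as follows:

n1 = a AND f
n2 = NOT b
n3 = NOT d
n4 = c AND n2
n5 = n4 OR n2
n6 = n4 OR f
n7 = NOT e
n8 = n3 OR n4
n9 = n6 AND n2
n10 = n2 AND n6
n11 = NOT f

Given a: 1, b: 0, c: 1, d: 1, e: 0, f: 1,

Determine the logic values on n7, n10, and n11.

n2 = NOT b = NOT 0 = 1
n4 = c AND n2 = 1 AND 1 = 1
n6 = n4 OR f = 1 OR 1 = 1
n7 = NOT e = NOT 0 = 1
n10 = n2 AND n6 = 1 AND 1 = 1
n11 = NOT f = NOT 1 = 0

n7 = 1; n10 = 1; n11 = 0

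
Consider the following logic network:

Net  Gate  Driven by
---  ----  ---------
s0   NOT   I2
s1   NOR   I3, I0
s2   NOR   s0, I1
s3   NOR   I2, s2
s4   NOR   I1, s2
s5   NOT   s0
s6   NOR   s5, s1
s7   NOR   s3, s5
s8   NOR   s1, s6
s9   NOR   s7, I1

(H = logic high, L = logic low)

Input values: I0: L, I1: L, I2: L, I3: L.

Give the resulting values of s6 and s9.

s6 = L, s9 = H

s0 = NOT I2 = NOT L = H
s1 = I3 NOR I0 = L NOR L = H
s2 = s0 NOR I1 = H NOR L = L
s3 = I2 NOR s2 = L NOR L = H
s5 = NOT s0 = NOT H = L
s6 = s5 NOR s1 = L NOR H = L
s7 = s3 NOR s5 = H NOR L = L
s9 = s7 NOR I1 = L NOR L = H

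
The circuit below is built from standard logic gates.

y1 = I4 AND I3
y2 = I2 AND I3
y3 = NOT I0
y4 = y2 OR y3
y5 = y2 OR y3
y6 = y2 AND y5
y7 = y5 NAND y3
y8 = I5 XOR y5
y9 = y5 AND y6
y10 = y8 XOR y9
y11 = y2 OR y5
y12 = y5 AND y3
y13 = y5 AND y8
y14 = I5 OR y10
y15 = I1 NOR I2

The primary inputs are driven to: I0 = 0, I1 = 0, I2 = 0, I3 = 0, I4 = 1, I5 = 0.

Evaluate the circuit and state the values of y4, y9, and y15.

y4 = 1, y9 = 0, y15 = 1

y2 = I2 AND I3 = 0 AND 0 = 0
y3 = NOT I0 = NOT 0 = 1
y4 = y2 OR y3 = 0 OR 1 = 1
y5 = y2 OR y3 = 0 OR 1 = 1
y6 = y2 AND y5 = 0 AND 1 = 0
y9 = y5 AND y6 = 1 AND 0 = 0
y15 = I1 NOR I2 = 0 NOR 0 = 1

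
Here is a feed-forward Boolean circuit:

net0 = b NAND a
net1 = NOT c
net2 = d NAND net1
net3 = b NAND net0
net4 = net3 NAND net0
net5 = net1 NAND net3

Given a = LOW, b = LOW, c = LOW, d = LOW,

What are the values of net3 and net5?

net0 = b NAND a = LOW NAND LOW = HIGH
net1 = NOT c = NOT LOW = HIGH
net3 = b NAND net0 = LOW NAND HIGH = HIGH
net5 = net1 NAND net3 = HIGH NAND HIGH = LOW

net3 = HIGH, net5 = LOW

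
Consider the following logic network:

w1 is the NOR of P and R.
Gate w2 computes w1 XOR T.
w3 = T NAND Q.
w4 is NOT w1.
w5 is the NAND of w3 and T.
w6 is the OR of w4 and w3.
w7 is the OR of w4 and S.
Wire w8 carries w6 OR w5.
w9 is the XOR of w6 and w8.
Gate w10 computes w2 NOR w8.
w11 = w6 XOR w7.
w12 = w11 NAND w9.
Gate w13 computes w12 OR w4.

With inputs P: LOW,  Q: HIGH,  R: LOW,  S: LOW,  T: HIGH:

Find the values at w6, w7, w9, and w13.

w6 = LOW; w7 = LOW; w9 = HIGH; w13 = HIGH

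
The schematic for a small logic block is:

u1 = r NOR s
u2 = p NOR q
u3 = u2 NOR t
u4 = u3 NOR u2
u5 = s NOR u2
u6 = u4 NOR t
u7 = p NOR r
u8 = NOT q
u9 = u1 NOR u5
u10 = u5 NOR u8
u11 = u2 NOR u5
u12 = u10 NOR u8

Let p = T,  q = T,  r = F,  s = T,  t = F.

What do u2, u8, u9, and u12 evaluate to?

u1 = r NOR s = F NOR T = F
u2 = p NOR q = T NOR T = F
u5 = s NOR u2 = T NOR F = F
u8 = NOT q = NOT T = F
u9 = u1 NOR u5 = F NOR F = T
u10 = u5 NOR u8 = F NOR F = T
u12 = u10 NOR u8 = T NOR F = F

u2 = F, u8 = F, u9 = T, u12 = F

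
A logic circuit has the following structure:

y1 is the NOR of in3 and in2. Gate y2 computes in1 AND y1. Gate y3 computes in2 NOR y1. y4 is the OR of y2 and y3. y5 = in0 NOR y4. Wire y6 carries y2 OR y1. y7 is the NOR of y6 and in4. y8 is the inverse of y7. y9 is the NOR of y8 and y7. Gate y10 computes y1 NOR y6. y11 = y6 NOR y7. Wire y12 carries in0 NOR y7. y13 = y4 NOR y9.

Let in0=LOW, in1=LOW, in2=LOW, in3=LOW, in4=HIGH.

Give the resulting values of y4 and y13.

y1 = in3 NOR in2 = LOW NOR LOW = HIGH
y2 = in1 AND y1 = LOW AND HIGH = LOW
y3 = in2 NOR y1 = LOW NOR HIGH = LOW
y4 = y2 OR y3 = LOW OR LOW = LOW
y6 = y2 OR y1 = LOW OR HIGH = HIGH
y7 = y6 NOR in4 = HIGH NOR HIGH = LOW
y8 = NOT y7 = NOT LOW = HIGH
y9 = y8 NOR y7 = HIGH NOR LOW = LOW
y13 = y4 NOR y9 = LOW NOR LOW = HIGH

y4 = LOW  y13 = HIGH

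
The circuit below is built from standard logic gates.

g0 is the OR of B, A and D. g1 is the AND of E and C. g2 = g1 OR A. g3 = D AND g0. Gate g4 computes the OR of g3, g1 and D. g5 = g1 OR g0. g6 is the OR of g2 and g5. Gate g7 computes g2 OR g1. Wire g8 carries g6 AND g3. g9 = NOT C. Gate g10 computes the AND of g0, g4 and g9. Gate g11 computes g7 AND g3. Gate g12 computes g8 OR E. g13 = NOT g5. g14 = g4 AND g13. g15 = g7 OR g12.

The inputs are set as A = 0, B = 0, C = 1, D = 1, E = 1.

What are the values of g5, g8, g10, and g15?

g0 = B OR A OR D = 0 OR 0 OR 1 = 1
g1 = E AND C = 1 AND 1 = 1
g2 = g1 OR A = 1 OR 0 = 1
g3 = D AND g0 = 1 AND 1 = 1
g4 = g3 OR g1 OR D = 1 OR 1 OR 1 = 1
g5 = g1 OR g0 = 1 OR 1 = 1
g6 = g2 OR g5 = 1 OR 1 = 1
g7 = g2 OR g1 = 1 OR 1 = 1
g8 = g6 AND g3 = 1 AND 1 = 1
g9 = NOT C = NOT 1 = 0
g10 = g0 AND g4 AND g9 = 1 AND 1 AND 0 = 0
g12 = g8 OR E = 1 OR 1 = 1
g15 = g7 OR g12 = 1 OR 1 = 1

g5 = 1, g8 = 1, g10 = 0, g15 = 1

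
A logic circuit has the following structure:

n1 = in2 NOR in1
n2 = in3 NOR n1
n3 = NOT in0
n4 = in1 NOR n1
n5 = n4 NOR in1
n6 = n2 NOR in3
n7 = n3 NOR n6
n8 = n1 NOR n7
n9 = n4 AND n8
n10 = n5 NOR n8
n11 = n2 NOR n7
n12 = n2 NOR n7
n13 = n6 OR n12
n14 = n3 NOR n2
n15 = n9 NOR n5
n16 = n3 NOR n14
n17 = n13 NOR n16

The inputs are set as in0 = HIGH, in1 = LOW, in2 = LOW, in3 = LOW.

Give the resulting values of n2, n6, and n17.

n1 = in2 NOR in1 = LOW NOR LOW = HIGH
n2 = in3 NOR n1 = LOW NOR HIGH = LOW
n3 = NOT in0 = NOT HIGH = LOW
n6 = n2 NOR in3 = LOW NOR LOW = HIGH
n7 = n3 NOR n6 = LOW NOR HIGH = LOW
n12 = n2 NOR n7 = LOW NOR LOW = HIGH
n13 = n6 OR n12 = HIGH OR HIGH = HIGH
n14 = n3 NOR n2 = LOW NOR LOW = HIGH
n16 = n3 NOR n14 = LOW NOR HIGH = LOW
n17 = n13 NOR n16 = HIGH NOR LOW = LOW

n2 = LOW; n6 = HIGH; n17 = LOW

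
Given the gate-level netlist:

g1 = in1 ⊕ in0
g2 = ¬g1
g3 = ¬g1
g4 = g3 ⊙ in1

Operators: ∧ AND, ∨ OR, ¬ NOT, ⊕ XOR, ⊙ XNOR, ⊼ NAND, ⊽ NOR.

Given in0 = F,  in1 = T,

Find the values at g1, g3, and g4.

g1 = in1 XOR in0 = T XOR F = T
g3 = NOT g1 = NOT T = F
g4 = g3 XNOR in1 = F XNOR T = F

g1 = T  g3 = F  g4 = F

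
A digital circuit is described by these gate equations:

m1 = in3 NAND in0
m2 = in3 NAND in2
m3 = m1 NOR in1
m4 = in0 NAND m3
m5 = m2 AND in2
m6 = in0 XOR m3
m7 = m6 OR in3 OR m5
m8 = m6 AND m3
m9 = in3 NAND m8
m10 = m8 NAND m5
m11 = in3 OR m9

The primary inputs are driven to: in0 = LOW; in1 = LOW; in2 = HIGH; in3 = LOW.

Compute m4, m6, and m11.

m1 = in3 NAND in0 = LOW NAND LOW = HIGH
m3 = m1 NOR in1 = HIGH NOR LOW = LOW
m4 = in0 NAND m3 = LOW NAND LOW = HIGH
m6 = in0 XOR m3 = LOW XOR LOW = LOW
m8 = m6 AND m3 = LOW AND LOW = LOW
m9 = in3 NAND m8 = LOW NAND LOW = HIGH
m11 = in3 OR m9 = LOW OR HIGH = HIGH

m4 = HIGH  m6 = LOW  m11 = HIGH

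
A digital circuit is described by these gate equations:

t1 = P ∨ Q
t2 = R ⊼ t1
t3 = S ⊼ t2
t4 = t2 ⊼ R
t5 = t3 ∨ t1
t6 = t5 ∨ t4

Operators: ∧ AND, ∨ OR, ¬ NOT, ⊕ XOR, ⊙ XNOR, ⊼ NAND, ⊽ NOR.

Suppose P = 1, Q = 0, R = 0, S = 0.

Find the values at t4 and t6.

t4 = 1, t6 = 1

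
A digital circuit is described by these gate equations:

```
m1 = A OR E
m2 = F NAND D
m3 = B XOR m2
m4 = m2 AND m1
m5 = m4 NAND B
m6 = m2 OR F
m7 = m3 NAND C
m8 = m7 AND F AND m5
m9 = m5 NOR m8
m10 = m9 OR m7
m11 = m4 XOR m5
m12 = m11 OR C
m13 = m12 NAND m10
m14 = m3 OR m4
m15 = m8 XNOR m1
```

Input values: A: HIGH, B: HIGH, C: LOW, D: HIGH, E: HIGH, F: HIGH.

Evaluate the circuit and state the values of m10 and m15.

m10 = HIGH, m15 = HIGH

m1 = A OR E = HIGH OR HIGH = HIGH
m2 = F NAND D = HIGH NAND HIGH = LOW
m3 = B XOR m2 = HIGH XOR LOW = HIGH
m4 = m2 AND m1 = LOW AND HIGH = LOW
m5 = m4 NAND B = LOW NAND HIGH = HIGH
m7 = m3 NAND C = HIGH NAND LOW = HIGH
m8 = m7 AND F AND m5 = HIGH AND HIGH AND HIGH = HIGH
m9 = m5 NOR m8 = HIGH NOR HIGH = LOW
m10 = m9 OR m7 = LOW OR HIGH = HIGH
m15 = m8 XNOR m1 = HIGH XNOR HIGH = HIGH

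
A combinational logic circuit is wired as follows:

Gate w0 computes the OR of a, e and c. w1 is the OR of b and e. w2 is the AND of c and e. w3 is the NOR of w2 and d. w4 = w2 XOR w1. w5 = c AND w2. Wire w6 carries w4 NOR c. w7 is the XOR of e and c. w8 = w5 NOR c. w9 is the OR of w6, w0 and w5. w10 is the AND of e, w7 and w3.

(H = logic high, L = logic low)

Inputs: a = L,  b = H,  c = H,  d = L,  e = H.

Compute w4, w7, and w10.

w1 = b OR e = H OR H = H
w2 = c AND e = H AND H = H
w3 = w2 NOR d = H NOR L = L
w4 = w2 XOR w1 = H XOR H = L
w7 = e XOR c = H XOR H = L
w10 = e AND w7 AND w3 = H AND L AND L = L

w4 = L, w7 = L, w10 = L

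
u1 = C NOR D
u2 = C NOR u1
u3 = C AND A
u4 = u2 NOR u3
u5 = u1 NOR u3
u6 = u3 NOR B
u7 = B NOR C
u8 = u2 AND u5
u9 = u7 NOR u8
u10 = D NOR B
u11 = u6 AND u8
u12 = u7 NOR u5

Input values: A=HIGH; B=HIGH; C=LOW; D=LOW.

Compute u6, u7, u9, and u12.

u6 = LOW, u7 = LOW, u9 = HIGH, u12 = HIGH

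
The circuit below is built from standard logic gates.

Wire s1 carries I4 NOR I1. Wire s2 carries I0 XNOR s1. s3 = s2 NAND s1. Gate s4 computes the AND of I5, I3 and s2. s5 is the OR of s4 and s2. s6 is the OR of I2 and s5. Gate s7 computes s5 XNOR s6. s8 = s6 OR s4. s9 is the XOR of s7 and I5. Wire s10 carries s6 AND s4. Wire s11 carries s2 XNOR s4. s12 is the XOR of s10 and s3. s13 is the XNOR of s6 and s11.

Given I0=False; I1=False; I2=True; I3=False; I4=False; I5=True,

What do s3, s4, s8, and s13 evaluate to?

s3 = True  s4 = False  s8 = True  s13 = True

s1 = I4 NOR I1 = False NOR False = True
s2 = I0 XNOR s1 = False XNOR True = False
s3 = s2 NAND s1 = False NAND True = True
s4 = I5 AND I3 AND s2 = True AND False AND False = False
s5 = s4 OR s2 = False OR False = False
s6 = I2 OR s5 = True OR False = True
s8 = s6 OR s4 = True OR False = True
s11 = s2 XNOR s4 = False XNOR False = True
s13 = s6 XNOR s11 = True XNOR True = True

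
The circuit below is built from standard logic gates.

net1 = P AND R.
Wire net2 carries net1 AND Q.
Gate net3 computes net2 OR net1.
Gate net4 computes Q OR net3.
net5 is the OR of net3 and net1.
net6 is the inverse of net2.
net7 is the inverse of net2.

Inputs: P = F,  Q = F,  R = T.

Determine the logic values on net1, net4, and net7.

net1 = P AND R = F AND T = F
net2 = net1 AND Q = F AND F = F
net3 = net2 OR net1 = F OR F = F
net4 = Q OR net3 = F OR F = F
net7 = NOT net2 = NOT F = T

net1 = F; net4 = F; net7 = T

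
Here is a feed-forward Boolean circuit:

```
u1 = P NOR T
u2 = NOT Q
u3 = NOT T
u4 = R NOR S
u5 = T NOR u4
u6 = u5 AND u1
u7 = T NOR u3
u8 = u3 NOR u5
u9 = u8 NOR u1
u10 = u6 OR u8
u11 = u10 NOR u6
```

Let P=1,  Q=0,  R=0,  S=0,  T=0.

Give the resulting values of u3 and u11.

u3 = 1, u11 = 1

u1 = P NOR T = 1 NOR 0 = 0
u3 = NOT T = NOT 0 = 1
u4 = R NOR S = 0 NOR 0 = 1
u5 = T NOR u4 = 0 NOR 1 = 0
u6 = u5 AND u1 = 0 AND 0 = 0
u8 = u3 NOR u5 = 1 NOR 0 = 0
u10 = u6 OR u8 = 0 OR 0 = 0
u11 = u10 NOR u6 = 0 NOR 0 = 1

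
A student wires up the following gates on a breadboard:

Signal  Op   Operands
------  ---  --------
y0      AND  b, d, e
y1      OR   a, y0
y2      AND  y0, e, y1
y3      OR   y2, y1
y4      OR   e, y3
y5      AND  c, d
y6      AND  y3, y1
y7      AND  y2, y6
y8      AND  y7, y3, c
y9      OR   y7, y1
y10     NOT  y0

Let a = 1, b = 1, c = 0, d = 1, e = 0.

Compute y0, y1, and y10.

y0 = 0  y1 = 1  y10 = 1

y0 = b AND d AND e = 1 AND 1 AND 0 = 0
y1 = a OR y0 = 1 OR 0 = 1
y10 = NOT y0 = NOT 0 = 1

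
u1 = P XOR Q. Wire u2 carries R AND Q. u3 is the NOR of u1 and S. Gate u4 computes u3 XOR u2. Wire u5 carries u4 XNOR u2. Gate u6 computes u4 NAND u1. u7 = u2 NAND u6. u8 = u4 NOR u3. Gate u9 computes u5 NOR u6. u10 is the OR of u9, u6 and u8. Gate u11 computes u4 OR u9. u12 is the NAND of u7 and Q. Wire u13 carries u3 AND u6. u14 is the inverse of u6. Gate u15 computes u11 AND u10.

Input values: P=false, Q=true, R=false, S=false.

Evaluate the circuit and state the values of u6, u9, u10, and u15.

u1 = P XOR Q = false XOR true = true
u2 = R AND Q = false AND true = false
u3 = u1 NOR S = true NOR false = false
u4 = u3 XOR u2 = false XOR false = false
u5 = u4 XNOR u2 = false XNOR false = true
u6 = u4 NAND u1 = false NAND true = true
u8 = u4 NOR u3 = false NOR false = true
u9 = u5 NOR u6 = true NOR true = false
u10 = u9 OR u6 OR u8 = false OR true OR true = true
u11 = u4 OR u9 = false OR false = false
u15 = u11 AND u10 = false AND true = false

u6 = true, u9 = false, u10 = true, u15 = false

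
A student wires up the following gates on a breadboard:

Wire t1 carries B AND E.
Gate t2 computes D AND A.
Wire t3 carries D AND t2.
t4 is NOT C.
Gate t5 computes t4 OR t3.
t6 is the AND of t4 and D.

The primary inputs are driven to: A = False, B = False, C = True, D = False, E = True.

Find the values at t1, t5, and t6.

t1 = False, t5 = False, t6 = False

t1 = B AND E = False AND True = False
t2 = D AND A = False AND False = False
t3 = D AND t2 = False AND False = False
t4 = NOT C = NOT True = False
t5 = t4 OR t3 = False OR False = False
t6 = t4 AND D = False AND False = False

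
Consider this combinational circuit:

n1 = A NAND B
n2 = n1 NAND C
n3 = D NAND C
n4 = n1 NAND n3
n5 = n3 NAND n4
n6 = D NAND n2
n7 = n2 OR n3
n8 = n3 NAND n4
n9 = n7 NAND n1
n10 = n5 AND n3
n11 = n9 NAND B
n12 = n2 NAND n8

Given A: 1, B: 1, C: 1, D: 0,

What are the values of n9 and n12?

n9 = 1, n12 = 1

n1 = A NAND B = 1 NAND 1 = 0
n2 = n1 NAND C = 0 NAND 1 = 1
n3 = D NAND C = 0 NAND 1 = 1
n4 = n1 NAND n3 = 0 NAND 1 = 1
n7 = n2 OR n3 = 1 OR 1 = 1
n8 = n3 NAND n4 = 1 NAND 1 = 0
n9 = n7 NAND n1 = 1 NAND 0 = 1
n12 = n2 NAND n8 = 1 NAND 0 = 1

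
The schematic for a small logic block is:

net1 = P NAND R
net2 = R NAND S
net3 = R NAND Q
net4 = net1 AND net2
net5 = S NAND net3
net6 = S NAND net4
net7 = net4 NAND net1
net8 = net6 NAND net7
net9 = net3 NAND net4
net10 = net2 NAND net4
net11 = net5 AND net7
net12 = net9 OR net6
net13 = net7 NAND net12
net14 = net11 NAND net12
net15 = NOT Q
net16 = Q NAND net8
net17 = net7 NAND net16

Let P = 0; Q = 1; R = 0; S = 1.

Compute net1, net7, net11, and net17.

net1 = 1  net7 = 0  net11 = 0  net17 = 1

net1 = P NAND R = 0 NAND 0 = 1
net2 = R NAND S = 0 NAND 1 = 1
net3 = R NAND Q = 0 NAND 1 = 1
net4 = net1 AND net2 = 1 AND 1 = 1
net5 = S NAND net3 = 1 NAND 1 = 0
net6 = S NAND net4 = 1 NAND 1 = 0
net7 = net4 NAND net1 = 1 NAND 1 = 0
net8 = net6 NAND net7 = 0 NAND 0 = 1
net11 = net5 AND net7 = 0 AND 0 = 0
net16 = Q NAND net8 = 1 NAND 1 = 0
net17 = net7 NAND net16 = 0 NAND 0 = 1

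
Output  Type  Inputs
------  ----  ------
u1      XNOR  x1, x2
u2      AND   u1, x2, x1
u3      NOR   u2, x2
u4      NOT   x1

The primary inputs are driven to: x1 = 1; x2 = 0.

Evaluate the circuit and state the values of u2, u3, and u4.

u2 = 0; u3 = 1; u4 = 0

u1 = x1 XNOR x2 = 1 XNOR 0 = 0
u2 = u1 AND x2 AND x1 = 0 AND 0 AND 1 = 0
u3 = u2 NOR x2 = 0 NOR 0 = 1
u4 = NOT x1 = NOT 1 = 0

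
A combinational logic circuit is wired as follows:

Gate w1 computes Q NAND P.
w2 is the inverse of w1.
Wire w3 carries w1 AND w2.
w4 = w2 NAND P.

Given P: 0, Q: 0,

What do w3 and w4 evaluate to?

w3 = 0, w4 = 1

w1 = Q NAND P = 0 NAND 0 = 1
w2 = NOT w1 = NOT 1 = 0
w3 = w1 AND w2 = 1 AND 0 = 0
w4 = w2 NAND P = 0 NAND 0 = 1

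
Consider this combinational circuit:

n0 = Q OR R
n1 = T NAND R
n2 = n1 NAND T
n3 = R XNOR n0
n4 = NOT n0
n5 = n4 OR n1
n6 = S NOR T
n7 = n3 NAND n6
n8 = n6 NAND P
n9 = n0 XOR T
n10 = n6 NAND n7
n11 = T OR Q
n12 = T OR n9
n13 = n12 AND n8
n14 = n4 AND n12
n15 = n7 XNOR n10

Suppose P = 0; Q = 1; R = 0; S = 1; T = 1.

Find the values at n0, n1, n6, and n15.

n0 = 1; n1 = 1; n6 = 0; n15 = 1

n0 = Q OR R = 1 OR 0 = 1
n1 = T NAND R = 1 NAND 0 = 1
n3 = R XNOR n0 = 0 XNOR 1 = 0
n6 = S NOR T = 1 NOR 1 = 0
n7 = n3 NAND n6 = 0 NAND 0 = 1
n10 = n6 NAND n7 = 0 NAND 1 = 1
n15 = n7 XNOR n10 = 1 XNOR 1 = 1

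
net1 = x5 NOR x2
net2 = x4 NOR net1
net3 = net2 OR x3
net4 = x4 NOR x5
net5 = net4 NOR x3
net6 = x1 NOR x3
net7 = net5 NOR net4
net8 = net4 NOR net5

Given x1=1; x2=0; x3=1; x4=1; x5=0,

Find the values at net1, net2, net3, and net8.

net1 = 1, net2 = 0, net3 = 1, net8 = 1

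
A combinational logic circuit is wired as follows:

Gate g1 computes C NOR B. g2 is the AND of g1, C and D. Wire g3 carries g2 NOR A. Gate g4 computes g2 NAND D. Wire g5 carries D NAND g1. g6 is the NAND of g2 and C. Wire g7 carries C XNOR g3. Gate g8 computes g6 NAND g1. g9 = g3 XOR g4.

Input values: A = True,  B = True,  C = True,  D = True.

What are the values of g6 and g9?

g1 = C NOR B = True NOR True = False
g2 = g1 AND C AND D = False AND True AND True = False
g3 = g2 NOR A = False NOR True = False
g4 = g2 NAND D = False NAND True = True
g6 = g2 NAND C = False NAND True = True
g9 = g3 XOR g4 = False XOR True = True

g6 = True  g9 = True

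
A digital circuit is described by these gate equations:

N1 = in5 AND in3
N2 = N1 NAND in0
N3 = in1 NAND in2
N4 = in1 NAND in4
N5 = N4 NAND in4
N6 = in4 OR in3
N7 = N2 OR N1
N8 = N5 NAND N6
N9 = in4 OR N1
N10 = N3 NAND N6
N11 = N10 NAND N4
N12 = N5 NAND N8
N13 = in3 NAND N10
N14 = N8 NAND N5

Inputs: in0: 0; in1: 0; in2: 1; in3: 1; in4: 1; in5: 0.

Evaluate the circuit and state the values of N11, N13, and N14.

N11 = 1; N13 = 1; N14 = 1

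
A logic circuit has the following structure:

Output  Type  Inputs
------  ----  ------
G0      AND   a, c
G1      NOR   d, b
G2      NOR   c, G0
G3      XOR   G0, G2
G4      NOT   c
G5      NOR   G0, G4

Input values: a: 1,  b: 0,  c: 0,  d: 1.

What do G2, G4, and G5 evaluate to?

G0 = a AND c = 1 AND 0 = 0
G2 = c NOR G0 = 0 NOR 0 = 1
G4 = NOT c = NOT 0 = 1
G5 = G0 NOR G4 = 0 NOR 1 = 0

G2 = 1  G4 = 1  G5 = 0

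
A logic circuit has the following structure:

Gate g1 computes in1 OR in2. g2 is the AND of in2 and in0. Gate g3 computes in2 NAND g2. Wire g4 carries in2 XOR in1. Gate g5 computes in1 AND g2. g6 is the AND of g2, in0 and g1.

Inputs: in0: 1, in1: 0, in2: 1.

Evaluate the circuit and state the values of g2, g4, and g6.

g2 = 1, g4 = 1, g6 = 1

g1 = in1 OR in2 = 0 OR 1 = 1
g2 = in2 AND in0 = 1 AND 1 = 1
g4 = in2 XOR in1 = 1 XOR 0 = 1
g6 = g2 AND in0 AND g1 = 1 AND 1 AND 1 = 1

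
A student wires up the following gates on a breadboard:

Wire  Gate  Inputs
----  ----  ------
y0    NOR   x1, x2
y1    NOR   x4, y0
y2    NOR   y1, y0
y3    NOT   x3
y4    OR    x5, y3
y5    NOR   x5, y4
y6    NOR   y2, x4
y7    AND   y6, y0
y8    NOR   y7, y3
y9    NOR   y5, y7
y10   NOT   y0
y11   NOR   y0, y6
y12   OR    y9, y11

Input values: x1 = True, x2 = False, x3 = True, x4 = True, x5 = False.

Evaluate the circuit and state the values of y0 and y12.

y0 = x1 NOR x2 = True NOR False = False
y1 = x4 NOR y0 = True NOR False = False
y2 = y1 NOR y0 = False NOR False = True
y3 = NOT x3 = NOT True = False
y4 = x5 OR y3 = False OR False = False
y5 = x5 NOR y4 = False NOR False = True
y6 = y2 NOR x4 = True NOR True = False
y7 = y6 AND y0 = False AND False = False
y9 = y5 NOR y7 = True NOR False = False
y11 = y0 NOR y6 = False NOR False = True
y12 = y9 OR y11 = False OR True = True

y0 = False, y12 = True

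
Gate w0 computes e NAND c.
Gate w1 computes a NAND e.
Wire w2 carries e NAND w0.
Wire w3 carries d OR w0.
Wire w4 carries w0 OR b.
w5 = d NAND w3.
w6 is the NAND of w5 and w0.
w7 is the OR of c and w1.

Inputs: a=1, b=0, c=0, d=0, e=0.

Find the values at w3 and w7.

w3 = 1  w7 = 1

w0 = e NAND c = 0 NAND 0 = 1
w1 = a NAND e = 1 NAND 0 = 1
w3 = d OR w0 = 0 OR 1 = 1
w7 = c OR w1 = 0 OR 1 = 1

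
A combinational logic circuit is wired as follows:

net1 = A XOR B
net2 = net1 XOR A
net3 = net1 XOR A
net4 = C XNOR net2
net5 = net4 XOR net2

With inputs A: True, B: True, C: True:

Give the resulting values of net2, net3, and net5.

net2 = True  net3 = True  net5 = False

net1 = A XOR B = True XOR True = False
net2 = net1 XOR A = False XOR True = True
net3 = net1 XOR A = False XOR True = True
net4 = C XNOR net2 = True XNOR True = True
net5 = net4 XOR net2 = True XOR True = False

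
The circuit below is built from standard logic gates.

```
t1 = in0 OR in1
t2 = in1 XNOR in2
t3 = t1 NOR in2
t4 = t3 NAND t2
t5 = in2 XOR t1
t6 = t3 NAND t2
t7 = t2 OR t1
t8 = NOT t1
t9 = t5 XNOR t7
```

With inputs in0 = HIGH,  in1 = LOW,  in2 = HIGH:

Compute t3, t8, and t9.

t1 = in0 OR in1 = HIGH OR LOW = HIGH
t2 = in1 XNOR in2 = LOW XNOR HIGH = LOW
t3 = t1 NOR in2 = HIGH NOR HIGH = LOW
t5 = in2 XOR t1 = HIGH XOR HIGH = LOW
t7 = t2 OR t1 = LOW OR HIGH = HIGH
t8 = NOT t1 = NOT HIGH = LOW
t9 = t5 XNOR t7 = LOW XNOR HIGH = LOW

t3 = LOW, t8 = LOW, t9 = LOW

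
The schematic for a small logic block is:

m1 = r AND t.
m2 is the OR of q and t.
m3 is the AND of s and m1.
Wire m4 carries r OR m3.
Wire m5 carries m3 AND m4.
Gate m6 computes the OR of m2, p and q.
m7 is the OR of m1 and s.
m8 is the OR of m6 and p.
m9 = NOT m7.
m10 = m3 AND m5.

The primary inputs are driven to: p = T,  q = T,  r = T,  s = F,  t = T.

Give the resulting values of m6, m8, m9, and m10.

m1 = r AND t = T AND T = T
m2 = q OR t = T OR T = T
m3 = s AND m1 = F AND T = F
m4 = r OR m3 = T OR F = T
m5 = m3 AND m4 = F AND T = F
m6 = m2 OR p OR q = T OR T OR T = T
m7 = m1 OR s = T OR F = T
m8 = m6 OR p = T OR T = T
m9 = NOT m7 = NOT T = F
m10 = m3 AND m5 = F AND F = F

m6 = T; m8 = T; m9 = F; m10 = F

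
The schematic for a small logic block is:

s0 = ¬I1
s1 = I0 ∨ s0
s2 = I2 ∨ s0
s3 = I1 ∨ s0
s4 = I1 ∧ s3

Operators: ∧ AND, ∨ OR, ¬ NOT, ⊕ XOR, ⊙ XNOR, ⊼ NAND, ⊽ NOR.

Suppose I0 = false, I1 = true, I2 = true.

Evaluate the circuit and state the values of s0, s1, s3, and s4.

s0 = false  s1 = false  s3 = true  s4 = true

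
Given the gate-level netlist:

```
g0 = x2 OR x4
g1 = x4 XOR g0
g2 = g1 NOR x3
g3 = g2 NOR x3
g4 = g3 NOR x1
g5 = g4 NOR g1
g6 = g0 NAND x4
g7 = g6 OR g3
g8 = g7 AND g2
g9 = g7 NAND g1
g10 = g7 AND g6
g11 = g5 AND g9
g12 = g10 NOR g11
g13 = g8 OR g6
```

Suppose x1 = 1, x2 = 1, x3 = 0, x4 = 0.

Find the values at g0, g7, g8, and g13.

g0 = 1, g7 = 1, g8 = 0, g13 = 1

g0 = x2 OR x4 = 1 OR 0 = 1
g1 = x4 XOR g0 = 0 XOR 1 = 1
g2 = g1 NOR x3 = 1 NOR 0 = 0
g3 = g2 NOR x3 = 0 NOR 0 = 1
g6 = g0 NAND x4 = 1 NAND 0 = 1
g7 = g6 OR g3 = 1 OR 1 = 1
g8 = g7 AND g2 = 1 AND 0 = 0
g13 = g8 OR g6 = 0 OR 1 = 1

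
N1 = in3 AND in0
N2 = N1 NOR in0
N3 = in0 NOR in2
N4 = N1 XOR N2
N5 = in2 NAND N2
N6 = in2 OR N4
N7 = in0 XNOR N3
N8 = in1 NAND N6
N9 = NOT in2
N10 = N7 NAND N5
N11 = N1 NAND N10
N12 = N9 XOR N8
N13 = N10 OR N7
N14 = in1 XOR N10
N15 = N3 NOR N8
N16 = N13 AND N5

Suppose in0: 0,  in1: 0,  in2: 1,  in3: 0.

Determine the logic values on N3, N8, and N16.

N1 = in3 AND in0 = 0 AND 0 = 0
N2 = N1 NOR in0 = 0 NOR 0 = 1
N3 = in0 NOR in2 = 0 NOR 1 = 0
N4 = N1 XOR N2 = 0 XOR 1 = 1
N5 = in2 NAND N2 = 1 NAND 1 = 0
N6 = in2 OR N4 = 1 OR 1 = 1
N7 = in0 XNOR N3 = 0 XNOR 0 = 1
N8 = in1 NAND N6 = 0 NAND 1 = 1
N10 = N7 NAND N5 = 1 NAND 0 = 1
N13 = N10 OR N7 = 1 OR 1 = 1
N16 = N13 AND N5 = 1 AND 0 = 0

N3 = 0  N8 = 1  N16 = 0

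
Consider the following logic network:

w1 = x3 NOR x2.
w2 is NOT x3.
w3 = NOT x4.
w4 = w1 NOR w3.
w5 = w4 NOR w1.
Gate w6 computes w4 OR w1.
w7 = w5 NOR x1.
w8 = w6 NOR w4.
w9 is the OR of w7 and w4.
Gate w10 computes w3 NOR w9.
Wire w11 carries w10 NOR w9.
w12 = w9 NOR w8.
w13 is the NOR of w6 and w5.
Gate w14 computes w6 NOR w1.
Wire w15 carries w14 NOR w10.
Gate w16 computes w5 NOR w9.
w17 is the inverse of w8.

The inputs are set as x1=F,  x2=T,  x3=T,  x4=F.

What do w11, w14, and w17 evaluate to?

w11 = T; w14 = T; w17 = F

w1 = x3 NOR x2 = T NOR T = F
w3 = NOT x4 = NOT F = T
w4 = w1 NOR w3 = F NOR T = F
w5 = w4 NOR w1 = F NOR F = T
w6 = w4 OR w1 = F OR F = F
w7 = w5 NOR x1 = T NOR F = F
w8 = w6 NOR w4 = F NOR F = T
w9 = w7 OR w4 = F OR F = F
w10 = w3 NOR w9 = T NOR F = F
w11 = w10 NOR w9 = F NOR F = T
w14 = w6 NOR w1 = F NOR F = T
w17 = NOT w8 = NOT T = F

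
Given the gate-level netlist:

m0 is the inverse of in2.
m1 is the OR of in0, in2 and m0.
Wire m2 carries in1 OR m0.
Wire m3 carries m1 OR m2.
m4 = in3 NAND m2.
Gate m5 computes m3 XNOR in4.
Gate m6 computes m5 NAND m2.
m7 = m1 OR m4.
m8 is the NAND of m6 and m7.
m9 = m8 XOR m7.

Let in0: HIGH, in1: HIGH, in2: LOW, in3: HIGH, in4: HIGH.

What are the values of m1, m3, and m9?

m0 = NOT in2 = NOT LOW = HIGH
m1 = in0 OR in2 OR m0 = HIGH OR LOW OR HIGH = HIGH
m2 = in1 OR m0 = HIGH OR HIGH = HIGH
m3 = m1 OR m2 = HIGH OR HIGH = HIGH
m4 = in3 NAND m2 = HIGH NAND HIGH = LOW
m5 = m3 XNOR in4 = HIGH XNOR HIGH = HIGH
m6 = m5 NAND m2 = HIGH NAND HIGH = LOW
m7 = m1 OR m4 = HIGH OR LOW = HIGH
m8 = m6 NAND m7 = LOW NAND HIGH = HIGH
m9 = m8 XOR m7 = HIGH XOR HIGH = LOW

m1 = HIGH; m3 = HIGH; m9 = LOW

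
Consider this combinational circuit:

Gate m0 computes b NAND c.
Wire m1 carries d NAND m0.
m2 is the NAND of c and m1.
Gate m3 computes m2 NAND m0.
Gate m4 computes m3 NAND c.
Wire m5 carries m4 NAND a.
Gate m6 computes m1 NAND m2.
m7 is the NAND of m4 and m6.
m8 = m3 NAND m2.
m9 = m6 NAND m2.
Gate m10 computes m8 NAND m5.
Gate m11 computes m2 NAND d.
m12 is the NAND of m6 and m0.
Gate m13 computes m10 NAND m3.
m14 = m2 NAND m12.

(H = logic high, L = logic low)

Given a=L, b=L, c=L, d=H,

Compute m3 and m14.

m0 = b NAND c = L NAND L = H
m1 = d NAND m0 = H NAND H = L
m2 = c NAND m1 = L NAND L = H
m3 = m2 NAND m0 = H NAND H = L
m6 = m1 NAND m2 = L NAND H = H
m12 = m6 NAND m0 = H NAND H = L
m14 = m2 NAND m12 = H NAND L = H

m3 = L, m14 = H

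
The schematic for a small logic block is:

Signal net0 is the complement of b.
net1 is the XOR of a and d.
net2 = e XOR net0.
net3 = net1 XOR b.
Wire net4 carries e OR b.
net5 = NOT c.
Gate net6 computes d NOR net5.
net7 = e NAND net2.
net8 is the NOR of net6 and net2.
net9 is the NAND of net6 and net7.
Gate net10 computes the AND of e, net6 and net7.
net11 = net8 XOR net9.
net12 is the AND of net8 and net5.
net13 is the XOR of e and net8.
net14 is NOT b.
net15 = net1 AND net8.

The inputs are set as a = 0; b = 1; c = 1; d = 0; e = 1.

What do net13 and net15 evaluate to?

net13 = 1  net15 = 0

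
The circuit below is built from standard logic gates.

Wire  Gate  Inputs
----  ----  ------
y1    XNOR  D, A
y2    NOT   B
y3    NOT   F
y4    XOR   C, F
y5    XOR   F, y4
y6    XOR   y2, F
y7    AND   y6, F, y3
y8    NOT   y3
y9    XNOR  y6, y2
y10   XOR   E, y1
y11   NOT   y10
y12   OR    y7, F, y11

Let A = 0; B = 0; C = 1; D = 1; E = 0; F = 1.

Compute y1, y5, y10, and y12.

y1 = D XNOR A = 1 XNOR 0 = 0
y2 = NOT B = NOT 0 = 1
y3 = NOT F = NOT 1 = 0
y4 = C XOR F = 1 XOR 1 = 0
y5 = F XOR y4 = 1 XOR 0 = 1
y6 = y2 XOR F = 1 XOR 1 = 0
y7 = y6 AND F AND y3 = 0 AND 1 AND 0 = 0
y10 = E XOR y1 = 0 XOR 0 = 0
y11 = NOT y10 = NOT 0 = 1
y12 = y7 OR F OR y11 = 0 OR 1 OR 1 = 1

y1 = 0, y5 = 1, y10 = 0, y12 = 1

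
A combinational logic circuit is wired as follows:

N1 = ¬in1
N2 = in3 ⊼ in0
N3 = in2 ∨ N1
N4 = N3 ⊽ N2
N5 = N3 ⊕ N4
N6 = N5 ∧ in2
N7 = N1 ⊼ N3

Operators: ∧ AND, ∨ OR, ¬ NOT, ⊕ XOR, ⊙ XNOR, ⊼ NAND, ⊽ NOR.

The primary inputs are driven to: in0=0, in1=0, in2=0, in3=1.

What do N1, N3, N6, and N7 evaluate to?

N1 = NOT in1 = NOT 0 = 1
N2 = in3 NAND in0 = 1 NAND 0 = 1
N3 = in2 OR N1 = 0 OR 1 = 1
N4 = N3 NOR N2 = 1 NOR 1 = 0
N5 = N3 XOR N4 = 1 XOR 0 = 1
N6 = N5 AND in2 = 1 AND 0 = 0
N7 = N1 NAND N3 = 1 NAND 1 = 0

N1 = 1; N3 = 1; N6 = 0; N7 = 0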